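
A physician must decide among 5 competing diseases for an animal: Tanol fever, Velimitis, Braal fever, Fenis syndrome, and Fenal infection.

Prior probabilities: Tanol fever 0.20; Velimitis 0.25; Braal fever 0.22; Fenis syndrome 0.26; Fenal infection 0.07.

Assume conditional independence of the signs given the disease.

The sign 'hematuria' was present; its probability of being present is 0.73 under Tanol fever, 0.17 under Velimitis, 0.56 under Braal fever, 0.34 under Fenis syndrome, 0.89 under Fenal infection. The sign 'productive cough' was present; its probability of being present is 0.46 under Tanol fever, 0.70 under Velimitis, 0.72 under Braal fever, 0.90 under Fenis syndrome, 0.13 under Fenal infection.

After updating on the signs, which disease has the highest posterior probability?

For each hypothesis, the unnormalized posterior weight is prior × product of the sign likelihoods:
  Tanol fever: 0.20 × 0.73 × 0.46 = 0.06716
  Velimitis: 0.25 × 0.17 × 0.70 = 0.02975
  Braal fever: 0.22 × 0.56 × 0.72 = 0.088704
  Fenis syndrome: 0.26 × 0.34 × 0.90 = 0.07956
  Fenal infection: 0.07 × 0.89 × 0.13 = 0.008099
Normalizing constant Z = 0.06716 + 0.02975 + 0.088704 + 0.07956 + 0.008099 = 0.27327.
P(Tanol fever | evidence) ≈ 0.06716 / 0.27327 ≈ 0.246
P(Velimitis | evidence) ≈ 0.02975 / 0.27327 ≈ 0.109
P(Braal fever | evidence) ≈ 0.088704 / 0.27327 ≈ 0.325
P(Fenis syndrome | evidence) ≈ 0.07956 / 0.27327 ≈ 0.291
P(Fenal infection | evidence) ≈ 0.008099 / 0.27327 ≈ 0.030
The largest is 0.325, so Braal fever is most probable.

Braal fever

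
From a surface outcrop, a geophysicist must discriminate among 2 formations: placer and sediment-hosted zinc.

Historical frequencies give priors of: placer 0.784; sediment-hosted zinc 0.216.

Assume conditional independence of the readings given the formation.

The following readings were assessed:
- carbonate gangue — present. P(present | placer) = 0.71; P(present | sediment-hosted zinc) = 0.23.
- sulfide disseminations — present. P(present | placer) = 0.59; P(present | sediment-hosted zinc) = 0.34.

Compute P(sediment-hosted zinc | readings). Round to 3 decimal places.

0.049

By Bayes' rule with conditional independence, the unnormalized weight for each hypothesis is prior × ∏ likelihoods:
  placer: 0.784 × 0.71 × 0.59 = 0.32842
  sediment-hosted zinc: 0.216 × 0.23 × 0.34 = 0.016891
The unnormalized weights sum to 0.34531.
P(sediment-hosted zinc | evidence) = 0.016891 / 0.34531 ≈ 0.049.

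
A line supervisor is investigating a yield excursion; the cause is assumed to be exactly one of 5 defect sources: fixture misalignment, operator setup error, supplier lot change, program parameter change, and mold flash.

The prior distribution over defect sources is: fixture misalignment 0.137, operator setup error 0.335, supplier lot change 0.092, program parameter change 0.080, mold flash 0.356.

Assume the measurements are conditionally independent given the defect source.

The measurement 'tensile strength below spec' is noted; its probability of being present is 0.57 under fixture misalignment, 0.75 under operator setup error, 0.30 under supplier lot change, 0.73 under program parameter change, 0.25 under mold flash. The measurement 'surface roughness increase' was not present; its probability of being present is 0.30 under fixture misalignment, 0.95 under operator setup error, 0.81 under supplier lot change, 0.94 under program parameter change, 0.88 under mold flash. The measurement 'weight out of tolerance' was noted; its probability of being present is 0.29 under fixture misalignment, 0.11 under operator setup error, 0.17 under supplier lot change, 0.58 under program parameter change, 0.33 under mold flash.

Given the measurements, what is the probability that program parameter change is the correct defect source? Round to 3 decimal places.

For each hypothesis, the unnormalized posterior weight is prior × product of the measurement likelihoods (using 1 − P(present | H) for each absent measurement):
  fixture misalignment: 0.137 × 0.57 × (1 − 0.30) × 0.29 = 0.015852
  operator setup error: 0.335 × 0.75 × (1 − 0.95) × 0.11 = 0.0013819
  supplier lot change: 0.092 × 0.30 × (1 − 0.81) × 0.17 = 0.00089148
  program parameter change: 0.080 × 0.73 × (1 − 0.94) × 0.58 = 0.0020323
  mold flash: 0.356 × 0.25 × (1 − 0.88) × 0.33 = 0.0035244
The unnormalized weights sum to 0.023682.
P(program parameter change | evidence) = 0.0020323 / 0.023682 ≈ 0.086.

0.086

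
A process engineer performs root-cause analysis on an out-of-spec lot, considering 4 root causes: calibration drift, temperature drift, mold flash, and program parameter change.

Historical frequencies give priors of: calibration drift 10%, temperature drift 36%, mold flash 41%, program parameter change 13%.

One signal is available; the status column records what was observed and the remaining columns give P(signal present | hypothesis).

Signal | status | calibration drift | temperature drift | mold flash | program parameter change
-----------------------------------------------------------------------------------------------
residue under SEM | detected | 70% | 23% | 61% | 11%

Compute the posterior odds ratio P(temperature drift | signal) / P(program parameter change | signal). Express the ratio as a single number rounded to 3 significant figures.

5.79

Unnormalized posterior weight (prior times the signal likelihood) for each of the two hypotheses:
  temperature drift: 0.36 × 0.23 = 0.0828
  program parameter change: 0.13 × 0.11 = 0.0143
Odds(temperature drift : program parameter change) = 0.0828 / 0.0143 ≈ 5.79.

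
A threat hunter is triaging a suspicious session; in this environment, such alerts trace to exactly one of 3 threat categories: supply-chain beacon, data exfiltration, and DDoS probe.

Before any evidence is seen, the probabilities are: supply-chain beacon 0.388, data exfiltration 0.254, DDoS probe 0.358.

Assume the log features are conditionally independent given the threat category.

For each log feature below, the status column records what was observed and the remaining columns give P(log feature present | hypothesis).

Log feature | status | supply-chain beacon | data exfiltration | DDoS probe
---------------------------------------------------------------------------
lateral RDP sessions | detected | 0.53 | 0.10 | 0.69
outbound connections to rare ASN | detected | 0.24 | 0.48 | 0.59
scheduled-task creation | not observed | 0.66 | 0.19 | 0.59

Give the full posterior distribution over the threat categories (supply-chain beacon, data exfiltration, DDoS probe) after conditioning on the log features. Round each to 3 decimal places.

Multiply each prior by the joint likelihood of the log feature pattern (using 1 − P(present | H) for each absent log feature):
  supply-chain beacon: 0.388 × 0.53 × 0.24 × (1 − 0.66) = 0.01678
  data exfiltration: 0.254 × 0.10 × 0.48 × (1 − 0.19) = 0.0098755
  DDoS probe: 0.358 × 0.69 × 0.59 × (1 − 0.59) = 0.059754
Marginal likelihood of the evidence = 0.08641.
P(supply-chain beacon | evidence) = 0.01678 / 0.08641 ≈ 0.194
P(data exfiltration | evidence) = 0.0098755 / 0.08641 ≈ 0.114
P(DDoS probe | evidence) = 0.059754 / 0.08641 ≈ 0.692

0.194, 0.114, 0.692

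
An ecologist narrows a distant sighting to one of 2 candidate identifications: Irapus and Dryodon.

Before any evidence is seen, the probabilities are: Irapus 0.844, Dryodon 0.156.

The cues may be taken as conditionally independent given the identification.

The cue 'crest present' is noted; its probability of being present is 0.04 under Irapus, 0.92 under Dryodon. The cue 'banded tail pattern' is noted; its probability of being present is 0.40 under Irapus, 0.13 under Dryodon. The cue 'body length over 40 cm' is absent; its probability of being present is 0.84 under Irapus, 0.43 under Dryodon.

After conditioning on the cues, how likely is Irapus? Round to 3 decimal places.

0.169

By Bayes' rule with conditional independence, the unnormalized weight for each hypothesis is prior × ∏ likelihoods (using 1 − P(present | H) for each absent cue):
  Irapus: 0.844 × 0.04 × 0.40 × (1 − 0.84) = 0.0021606
  Dryodon: 0.156 × 0.92 × 0.13 × (1 − 0.43) = 0.010635
Normalizing constant Z = 0.0021606 + 0.010635 = 0.012795.
P(Irapus | evidence) = 0.0021606 / 0.012795 ≈ 0.169.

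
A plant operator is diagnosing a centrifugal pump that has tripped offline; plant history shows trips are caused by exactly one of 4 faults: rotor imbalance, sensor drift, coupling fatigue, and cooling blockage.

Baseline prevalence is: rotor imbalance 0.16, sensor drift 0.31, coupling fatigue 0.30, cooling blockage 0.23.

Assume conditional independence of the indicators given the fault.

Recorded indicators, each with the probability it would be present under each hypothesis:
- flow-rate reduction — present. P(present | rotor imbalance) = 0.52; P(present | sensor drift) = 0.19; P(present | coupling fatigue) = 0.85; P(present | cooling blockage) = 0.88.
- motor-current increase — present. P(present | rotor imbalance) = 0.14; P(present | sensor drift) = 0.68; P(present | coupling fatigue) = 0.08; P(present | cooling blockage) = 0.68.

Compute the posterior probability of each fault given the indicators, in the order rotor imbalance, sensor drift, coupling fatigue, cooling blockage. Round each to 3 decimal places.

Multiply each prior by the joint likelihood of the indicator pattern:
  rotor imbalance: 0.16 × 0.52 × 0.14 = 0.011648
  sensor drift: 0.31 × 0.19 × 0.68 = 0.040052
  coupling fatigue: 0.30 × 0.85 × 0.08 = 0.0204
  cooling blockage: 0.23 × 0.88 × 0.68 = 0.13763
Marginal likelihood of the evidence = 0.20973.
P(rotor imbalance | evidence) = 0.011648 / 0.20973 ≈ 0.056
P(sensor drift | evidence) = 0.040052 / 0.20973 ≈ 0.191
P(coupling fatigue | evidence) = 0.0204 / 0.20973 ≈ 0.097
P(cooling blockage | evidence) = 0.13763 / 0.20973 ≈ 0.656

0.056, 0.191, 0.097, 0.656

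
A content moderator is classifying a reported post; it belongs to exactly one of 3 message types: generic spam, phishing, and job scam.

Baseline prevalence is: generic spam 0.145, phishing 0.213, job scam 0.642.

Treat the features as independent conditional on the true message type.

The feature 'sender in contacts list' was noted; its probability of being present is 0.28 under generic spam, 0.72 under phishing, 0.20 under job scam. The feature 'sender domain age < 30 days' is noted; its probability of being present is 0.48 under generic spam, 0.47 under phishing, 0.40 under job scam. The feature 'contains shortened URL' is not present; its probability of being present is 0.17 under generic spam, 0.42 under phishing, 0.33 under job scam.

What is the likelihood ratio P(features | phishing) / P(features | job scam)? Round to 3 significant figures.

3.66

Take the product of per-feature likelihoods under each hypothesis (using 1 − P(present | H) for each absent feature), then divide.
  phishing: 0.72 × 0.47 × (1 − 0.42) = 0.19627
  job scam: 0.20 × 0.40 × (1 − 0.33) = 0.0536
Bayes factor = 0.19627 / 0.0536 ≈ 3.66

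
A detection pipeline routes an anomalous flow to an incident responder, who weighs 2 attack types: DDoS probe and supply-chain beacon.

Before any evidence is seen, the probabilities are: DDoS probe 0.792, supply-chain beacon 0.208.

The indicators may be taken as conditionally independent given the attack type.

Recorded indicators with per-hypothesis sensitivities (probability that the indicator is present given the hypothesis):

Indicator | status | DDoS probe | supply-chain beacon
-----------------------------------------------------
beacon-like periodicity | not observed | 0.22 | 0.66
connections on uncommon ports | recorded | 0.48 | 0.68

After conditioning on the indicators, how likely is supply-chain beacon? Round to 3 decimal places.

0.140

By Bayes' rule with conditional independence, the unnormalized weight for each hypothesis is prior × ∏ likelihoods (using 1 − P(present | H) for each absent indicator):
  DDoS probe: 0.792 × (1 − 0.22) × 0.48 = 0.29652
  supply-chain beacon: 0.208 × (1 − 0.66) × 0.68 = 0.04809
The unnormalized weights sum to 0.34461.
P(supply-chain beacon | evidence) = 0.04809 / 0.34461 ≈ 0.140.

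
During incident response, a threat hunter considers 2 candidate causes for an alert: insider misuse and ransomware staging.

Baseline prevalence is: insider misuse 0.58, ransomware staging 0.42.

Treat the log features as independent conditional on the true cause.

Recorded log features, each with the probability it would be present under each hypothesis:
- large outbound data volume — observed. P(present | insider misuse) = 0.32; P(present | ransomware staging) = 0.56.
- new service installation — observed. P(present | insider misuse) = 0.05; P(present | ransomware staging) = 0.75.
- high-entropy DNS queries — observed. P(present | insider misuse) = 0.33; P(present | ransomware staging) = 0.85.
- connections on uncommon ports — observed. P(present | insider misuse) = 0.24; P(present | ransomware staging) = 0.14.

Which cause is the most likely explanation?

For each hypothesis, the unnormalized posterior weight is prior × product of the log feature likelihoods:
  insider misuse: 0.58 × 0.32 × 0.05 × 0.33 × 0.24 = 0.00073498
  ransomware staging: 0.42 × 0.56 × 0.75 × 0.85 × 0.14 = 0.020992
The unnormalized weights sum to 0.021727.
P(insider misuse | evidence) ≈ 0.00073498 / 0.021727 ≈ 0.034
P(ransomware staging | evidence) ≈ 0.020992 / 0.021727 ≈ 0.966
The largest is 0.966, so ransomware staging is most probable.

ransomware staging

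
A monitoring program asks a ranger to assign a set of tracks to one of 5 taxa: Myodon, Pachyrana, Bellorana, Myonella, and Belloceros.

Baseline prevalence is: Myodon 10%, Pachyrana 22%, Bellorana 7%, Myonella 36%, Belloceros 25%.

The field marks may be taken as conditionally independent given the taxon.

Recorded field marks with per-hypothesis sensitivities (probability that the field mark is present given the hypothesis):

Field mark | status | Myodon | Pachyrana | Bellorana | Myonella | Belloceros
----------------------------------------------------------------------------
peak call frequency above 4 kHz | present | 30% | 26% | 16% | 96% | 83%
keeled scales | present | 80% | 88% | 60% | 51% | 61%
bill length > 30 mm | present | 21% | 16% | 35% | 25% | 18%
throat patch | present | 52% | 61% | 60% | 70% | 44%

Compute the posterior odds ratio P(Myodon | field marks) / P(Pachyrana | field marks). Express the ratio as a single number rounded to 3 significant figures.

0.533

The normalizing constant cancels in an odds ratio, so compute prior × likelihood for the two hypotheses only:
  Myodon: 0.10 × 0.30 × 0.80 × 0.21 × 0.52 = 0.0026208
  Pachyrana: 0.22 × 0.26 × 0.88 × 0.16 × 0.61 = 0.0049128
Posterior odds = 0.0026208 / 0.0049128 ≈ 0.533.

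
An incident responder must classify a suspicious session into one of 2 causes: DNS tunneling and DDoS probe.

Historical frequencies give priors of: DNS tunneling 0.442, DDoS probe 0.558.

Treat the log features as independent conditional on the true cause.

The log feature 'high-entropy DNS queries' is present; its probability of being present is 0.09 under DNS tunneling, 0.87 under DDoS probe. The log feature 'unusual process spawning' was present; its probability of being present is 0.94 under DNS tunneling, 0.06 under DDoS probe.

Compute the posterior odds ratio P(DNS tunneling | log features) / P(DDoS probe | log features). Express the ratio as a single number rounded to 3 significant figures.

1.28

Unnormalized posterior weight (prior times the log feature likelihoods) for each of the two hypotheses:
  DNS tunneling: 0.442 × 0.09 × 0.94 = 0.037393
  DDoS probe: 0.558 × 0.87 × 0.06 = 0.029128
Odds(DNS tunneling : DDoS probe) = 0.037393 / 0.029128 ≈ 1.28.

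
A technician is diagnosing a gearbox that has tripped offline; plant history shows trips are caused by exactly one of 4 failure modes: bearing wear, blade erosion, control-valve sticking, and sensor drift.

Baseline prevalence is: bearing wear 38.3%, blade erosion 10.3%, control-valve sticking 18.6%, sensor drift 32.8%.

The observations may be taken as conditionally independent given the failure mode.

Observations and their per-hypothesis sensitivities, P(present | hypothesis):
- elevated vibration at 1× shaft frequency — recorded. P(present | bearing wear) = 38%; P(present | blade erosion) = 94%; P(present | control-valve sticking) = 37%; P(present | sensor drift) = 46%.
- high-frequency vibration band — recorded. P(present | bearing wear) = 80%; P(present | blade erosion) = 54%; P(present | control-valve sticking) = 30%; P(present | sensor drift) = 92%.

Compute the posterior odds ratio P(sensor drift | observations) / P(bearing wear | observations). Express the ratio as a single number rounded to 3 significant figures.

The normalizing constant cancels in an odds ratio, so compute prior × likelihood for the two hypotheses only:
  sensor drift: 0.328 × 0.46 × 0.92 = 0.13881
  bearing wear: 0.383 × 0.38 × 0.80 = 0.11643
Odds(sensor drift : bearing wear) = 0.13881 / 0.11643 ≈ 1.19.

1.19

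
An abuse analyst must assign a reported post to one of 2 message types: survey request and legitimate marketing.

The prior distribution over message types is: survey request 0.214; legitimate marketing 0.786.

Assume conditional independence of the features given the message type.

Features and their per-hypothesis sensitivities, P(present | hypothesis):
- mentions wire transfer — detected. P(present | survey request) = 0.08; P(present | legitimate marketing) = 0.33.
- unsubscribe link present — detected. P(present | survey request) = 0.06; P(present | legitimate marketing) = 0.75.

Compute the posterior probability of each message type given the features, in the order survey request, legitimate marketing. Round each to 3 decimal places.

By Bayes' rule with conditional independence, the unnormalized weight for each hypothesis is prior × ∏ likelihoods:
  survey request: 0.214 × 0.08 × 0.06 = 0.0010272
  legitimate marketing: 0.786 × 0.33 × 0.75 = 0.19454
Marginal likelihood of the evidence = 0.19556.
P(survey request | evidence) = 0.0010272 / 0.19556 ≈ 0.005
P(legitimate marketing | evidence) = 0.19454 / 0.19556 ≈ 0.995

0.005, 0.995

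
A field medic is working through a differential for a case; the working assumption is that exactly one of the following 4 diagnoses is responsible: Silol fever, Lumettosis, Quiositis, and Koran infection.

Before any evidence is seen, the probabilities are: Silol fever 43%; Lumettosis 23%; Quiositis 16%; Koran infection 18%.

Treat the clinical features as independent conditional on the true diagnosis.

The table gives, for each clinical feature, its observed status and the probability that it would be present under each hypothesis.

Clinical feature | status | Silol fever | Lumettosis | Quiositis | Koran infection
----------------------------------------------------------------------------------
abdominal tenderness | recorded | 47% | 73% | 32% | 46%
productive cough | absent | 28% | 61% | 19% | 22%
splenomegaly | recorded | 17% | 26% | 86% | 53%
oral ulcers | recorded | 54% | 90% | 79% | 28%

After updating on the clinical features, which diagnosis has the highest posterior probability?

Quiositis

For each hypothesis, the unnormalized posterior weight is prior × product of the clinical feature likelihoods (using 1 − P(present | H) for each absent clinical feature):
  Silol fever: 0.43 × 0.47 × (1 − 0.28) × 0.17 × 0.54 = 0.013358
  Lumettosis: 0.23 × 0.73 × (1 − 0.61) × 0.26 × 0.90 = 0.015323
  Quiositis: 0.16 × 0.32 × (1 − 0.19) × 0.86 × 0.79 = 0.028176
  Koran infection: 0.18 × 0.46 × (1 − 0.22) × 0.53 × 0.28 = 0.0095843
Normalizing constant Z = 0.013358 + 0.015323 + 0.028176 + 0.0095843 = 0.066441.
P(Silol fever | evidence) ≈ 0.013358 / 0.066441 ≈ 0.201
P(Lumettosis | evidence) ≈ 0.015323 / 0.066441 ≈ 0.231
P(Quiositis | evidence) ≈ 0.028176 / 0.066441 ≈ 0.424
P(Koran infection | evidence) ≈ 0.0095843 / 0.066441 ≈ 0.144
The largest is 0.424, so Quiositis is most probable.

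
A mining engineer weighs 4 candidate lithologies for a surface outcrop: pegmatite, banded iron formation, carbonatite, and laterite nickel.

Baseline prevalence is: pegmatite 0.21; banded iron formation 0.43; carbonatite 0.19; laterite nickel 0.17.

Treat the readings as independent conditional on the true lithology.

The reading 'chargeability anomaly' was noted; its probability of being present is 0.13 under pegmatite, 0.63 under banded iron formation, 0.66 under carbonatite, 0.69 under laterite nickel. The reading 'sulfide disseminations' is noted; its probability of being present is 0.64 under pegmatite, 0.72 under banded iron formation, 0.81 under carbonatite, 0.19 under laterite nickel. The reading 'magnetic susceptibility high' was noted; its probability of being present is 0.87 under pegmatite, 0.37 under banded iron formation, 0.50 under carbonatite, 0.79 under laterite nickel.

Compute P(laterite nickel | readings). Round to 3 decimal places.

By Bayes' rule with conditional independence, the unnormalized weight for each hypothesis is prior × ∏ likelihoods:
  pegmatite: 0.21 × 0.13 × 0.64 × 0.87 = 0.015201
  banded iron formation: 0.43 × 0.63 × 0.72 × 0.37 = 0.072168
  carbonatite: 0.19 × 0.66 × 0.81 × 0.50 = 0.050787
  laterite nickel: 0.17 × 0.69 × 0.19 × 0.79 = 0.017607
Normalizing constant Z = 0.015201 + 0.072168 + 0.050787 + 0.017607 = 0.15576.
P(laterite nickel | evidence) = 0.017607 / 0.15576 ≈ 0.113.

0.113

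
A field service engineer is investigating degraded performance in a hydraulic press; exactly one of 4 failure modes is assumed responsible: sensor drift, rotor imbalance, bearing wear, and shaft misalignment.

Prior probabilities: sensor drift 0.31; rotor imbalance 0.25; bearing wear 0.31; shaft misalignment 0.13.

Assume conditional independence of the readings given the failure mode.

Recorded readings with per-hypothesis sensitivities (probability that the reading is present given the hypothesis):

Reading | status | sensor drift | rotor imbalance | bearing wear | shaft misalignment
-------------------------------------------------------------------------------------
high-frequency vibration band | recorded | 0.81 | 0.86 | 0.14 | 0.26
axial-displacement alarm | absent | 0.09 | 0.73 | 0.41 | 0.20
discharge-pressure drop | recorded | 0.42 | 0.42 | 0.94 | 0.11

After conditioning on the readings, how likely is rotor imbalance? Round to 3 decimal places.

0.165

By Bayes' rule with conditional independence, the unnormalized weight for each hypothesis is prior × ∏ likelihoods (using 1 − P(present | H) for each absent reading):
  sensor drift: 0.31 × 0.81 × (1 − 0.09) × 0.42 = 0.09597
  rotor imbalance: 0.25 × 0.86 × (1 − 0.73) × 0.42 = 0.024381
  bearing wear: 0.31 × 0.14 × (1 − 0.41) × 0.94 = 0.02407
  shaft misalignment: 0.13 × 0.26 × (1 − 0.20) × 0.11 = 0.0029744
Normalizing constant Z = 0.09597 + 0.024381 + 0.02407 + 0.0029744 = 0.1474.
P(rotor imbalance | evidence) = 0.024381 / 0.1474 ≈ 0.165.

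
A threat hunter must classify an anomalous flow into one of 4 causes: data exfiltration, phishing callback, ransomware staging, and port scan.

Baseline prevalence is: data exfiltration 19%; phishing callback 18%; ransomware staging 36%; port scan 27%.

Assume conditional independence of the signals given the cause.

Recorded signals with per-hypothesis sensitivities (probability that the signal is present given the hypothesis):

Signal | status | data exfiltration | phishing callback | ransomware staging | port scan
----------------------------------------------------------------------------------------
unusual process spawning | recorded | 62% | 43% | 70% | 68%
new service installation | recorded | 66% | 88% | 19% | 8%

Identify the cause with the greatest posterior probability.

For each hypothesis, the unnormalized posterior weight is prior × product of the signal likelihoods:
  data exfiltration: 0.19 × 0.62 × 0.66 = 0.077748
  phishing callback: 0.18 × 0.43 × 0.88 = 0.068112
  ransomware staging: 0.36 × 0.70 × 0.19 = 0.04788
  port scan: 0.27 × 0.68 × 0.08 = 0.014688
The unnormalized weights sum to 0.20843.
P(data exfiltration | evidence) ≈ 0.077748 / 0.20843 ≈ 0.373
P(phishing callback | evidence) ≈ 0.068112 / 0.20843 ≈ 0.327
P(ransomware staging | evidence) ≈ 0.04788 / 0.20843 ≈ 0.230
P(port scan | evidence) ≈ 0.014688 / 0.20843 ≈ 0.070
The largest is 0.373, so data exfiltration is most probable.

data exfiltration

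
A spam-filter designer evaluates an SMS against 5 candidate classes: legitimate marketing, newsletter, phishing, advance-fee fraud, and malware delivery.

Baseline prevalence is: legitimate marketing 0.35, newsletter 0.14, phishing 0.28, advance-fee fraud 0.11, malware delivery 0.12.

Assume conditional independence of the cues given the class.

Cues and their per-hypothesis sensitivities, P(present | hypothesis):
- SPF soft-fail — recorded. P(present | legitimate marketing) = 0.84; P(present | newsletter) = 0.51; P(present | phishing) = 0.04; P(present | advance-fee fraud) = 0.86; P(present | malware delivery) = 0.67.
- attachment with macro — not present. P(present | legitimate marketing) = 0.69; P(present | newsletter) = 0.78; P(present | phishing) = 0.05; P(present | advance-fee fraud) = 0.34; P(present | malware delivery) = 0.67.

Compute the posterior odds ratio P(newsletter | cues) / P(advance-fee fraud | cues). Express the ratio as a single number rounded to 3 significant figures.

0.252

Posterior odds equal prior odds times the likelihood ratio; only the two competing hypotheses matter (using 1 − P(present | H) for each absent cue).
  newsletter: 0.14 × 0.51 × (1 − 0.78) = 0.015708
  advance-fee fraud: 0.11 × 0.86 × (1 − 0.34) = 0.062436
Odds(newsletter : advance-fee fraud) = 0.015708 / 0.062436 ≈ 0.252.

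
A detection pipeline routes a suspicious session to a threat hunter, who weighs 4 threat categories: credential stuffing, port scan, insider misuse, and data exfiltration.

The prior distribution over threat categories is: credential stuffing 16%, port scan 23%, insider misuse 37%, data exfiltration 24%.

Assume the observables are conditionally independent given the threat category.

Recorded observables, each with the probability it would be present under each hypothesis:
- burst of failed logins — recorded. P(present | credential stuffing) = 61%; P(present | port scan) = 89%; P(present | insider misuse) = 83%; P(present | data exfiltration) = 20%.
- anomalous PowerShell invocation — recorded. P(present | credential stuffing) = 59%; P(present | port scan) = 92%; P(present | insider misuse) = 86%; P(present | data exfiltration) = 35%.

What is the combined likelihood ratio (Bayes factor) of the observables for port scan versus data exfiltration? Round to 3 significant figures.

11.7

Joint likelihood of the observable pattern under each hypothesis:
  port scan: 0.89 × 0.92 = 0.8188
  data exfiltration: 0.20 × 0.35 = 0.07
Bayes factor = 0.8188 / 0.07 ≈ 11.7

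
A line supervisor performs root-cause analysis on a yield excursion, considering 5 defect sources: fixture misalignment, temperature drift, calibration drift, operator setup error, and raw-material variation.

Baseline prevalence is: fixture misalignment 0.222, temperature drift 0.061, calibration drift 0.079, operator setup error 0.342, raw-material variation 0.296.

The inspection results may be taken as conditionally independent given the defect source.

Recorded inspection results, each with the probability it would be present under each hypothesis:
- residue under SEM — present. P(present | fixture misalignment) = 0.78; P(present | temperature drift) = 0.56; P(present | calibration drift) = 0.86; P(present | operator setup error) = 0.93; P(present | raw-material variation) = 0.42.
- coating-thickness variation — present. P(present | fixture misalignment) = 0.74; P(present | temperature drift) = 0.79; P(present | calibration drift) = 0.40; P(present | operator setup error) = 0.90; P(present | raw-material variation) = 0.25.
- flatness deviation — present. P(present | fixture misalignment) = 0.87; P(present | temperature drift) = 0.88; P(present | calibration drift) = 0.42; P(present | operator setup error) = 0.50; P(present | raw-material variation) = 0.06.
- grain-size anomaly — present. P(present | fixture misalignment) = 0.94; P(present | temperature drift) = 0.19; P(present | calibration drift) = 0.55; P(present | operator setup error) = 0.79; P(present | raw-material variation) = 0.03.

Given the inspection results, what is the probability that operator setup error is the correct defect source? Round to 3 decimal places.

0.494

By Bayes' rule with conditional independence, the unnormalized weight for each hypothesis is prior × ∏ likelihoods:
  fixture misalignment: 0.222 × 0.78 × 0.74 × 0.87 × 0.94 = 0.10479
  temperature drift: 0.061 × 0.56 × 0.79 × 0.88 × 0.19 = 0.0045121
  calibration drift: 0.079 × 0.86 × 0.40 × 0.42 × 0.55 = 0.0062777
  operator setup error: 0.342 × 0.93 × 0.90 × 0.50 × 0.79 = 0.11307
  raw-material variation: 0.296 × 0.42 × 0.25 × 0.06 × 0.03 = 5.5944e-05
Normalizing constant Z = 0.10479 + 0.0045121 + 0.0062777 + 0.11307 + 5.5944e-05 = 0.22871.
P(operator setup error | evidence) = 0.11307 / 0.22871 ≈ 0.494.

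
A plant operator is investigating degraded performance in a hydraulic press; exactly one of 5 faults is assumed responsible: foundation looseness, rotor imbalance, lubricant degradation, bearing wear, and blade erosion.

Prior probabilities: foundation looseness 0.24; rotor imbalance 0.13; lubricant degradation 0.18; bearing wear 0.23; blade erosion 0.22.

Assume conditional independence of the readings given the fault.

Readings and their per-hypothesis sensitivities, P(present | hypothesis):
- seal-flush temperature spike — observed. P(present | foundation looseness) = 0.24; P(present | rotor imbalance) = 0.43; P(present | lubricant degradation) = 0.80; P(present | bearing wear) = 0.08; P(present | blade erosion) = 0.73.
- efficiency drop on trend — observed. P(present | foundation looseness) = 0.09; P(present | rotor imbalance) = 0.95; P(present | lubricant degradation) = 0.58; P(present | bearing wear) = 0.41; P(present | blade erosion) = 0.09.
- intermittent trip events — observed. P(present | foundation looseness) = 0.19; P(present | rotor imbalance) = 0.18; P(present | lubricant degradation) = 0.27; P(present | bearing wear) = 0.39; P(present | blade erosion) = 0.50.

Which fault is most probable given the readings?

For each hypothesis, the unnormalized posterior weight is prior × product of the reading likelihoods:
  foundation looseness: 0.24 × 0.24 × 0.09 × 0.19 = 0.00098496
  rotor imbalance: 0.13 × 0.43 × 0.95 × 0.18 = 0.0095589
  lubricant degradation: 0.18 × 0.80 × 0.58 × 0.27 = 0.02255
  bearing wear: 0.23 × 0.08 × 0.41 × 0.39 = 0.0029422
  blade erosion: 0.22 × 0.73 × 0.09 × 0.50 = 0.007227
The unnormalized weights sum to 0.043263.
P(foundation looseness | evidence) ≈ 0.00098496 / 0.043263 ≈ 0.023
P(rotor imbalance | evidence) ≈ 0.0095589 / 0.043263 ≈ 0.221
P(lubricant degradation | evidence) ≈ 0.02255 / 0.043263 ≈ 0.521
P(bearing wear | evidence) ≈ 0.0029422 / 0.043263 ≈ 0.068
P(blade erosion | evidence) ≈ 0.007227 / 0.043263 ≈ 0.167
The largest is 0.521, so lubricant degradation is most probable.

lubricant degradation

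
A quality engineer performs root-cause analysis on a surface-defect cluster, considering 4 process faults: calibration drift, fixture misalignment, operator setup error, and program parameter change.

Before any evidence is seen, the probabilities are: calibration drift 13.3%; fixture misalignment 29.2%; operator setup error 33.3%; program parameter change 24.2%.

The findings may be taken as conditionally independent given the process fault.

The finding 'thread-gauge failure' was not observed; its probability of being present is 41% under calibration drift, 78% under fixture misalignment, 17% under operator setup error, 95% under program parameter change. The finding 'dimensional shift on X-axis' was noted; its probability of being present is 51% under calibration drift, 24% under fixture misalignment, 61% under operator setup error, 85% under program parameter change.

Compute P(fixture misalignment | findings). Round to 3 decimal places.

0.066

For each hypothesis, the unnormalized posterior weight is prior × product of the finding likelihoods (using 1 − P(present | H) for each absent finding):
  calibration drift: 0.133 × (1 − 0.41) × 0.51 = 0.04002
  fixture misalignment: 0.292 × (1 − 0.78) × 0.24 = 0.015418
  operator setup error: 0.333 × (1 − 0.17) × 0.61 = 0.1686
  program parameter change: 0.242 × (1 − 0.95) × 0.85 = 0.010285
The unnormalized weights sum to 0.23432.
P(fixture misalignment | evidence) = 0.015418 / 0.23432 ≈ 0.066.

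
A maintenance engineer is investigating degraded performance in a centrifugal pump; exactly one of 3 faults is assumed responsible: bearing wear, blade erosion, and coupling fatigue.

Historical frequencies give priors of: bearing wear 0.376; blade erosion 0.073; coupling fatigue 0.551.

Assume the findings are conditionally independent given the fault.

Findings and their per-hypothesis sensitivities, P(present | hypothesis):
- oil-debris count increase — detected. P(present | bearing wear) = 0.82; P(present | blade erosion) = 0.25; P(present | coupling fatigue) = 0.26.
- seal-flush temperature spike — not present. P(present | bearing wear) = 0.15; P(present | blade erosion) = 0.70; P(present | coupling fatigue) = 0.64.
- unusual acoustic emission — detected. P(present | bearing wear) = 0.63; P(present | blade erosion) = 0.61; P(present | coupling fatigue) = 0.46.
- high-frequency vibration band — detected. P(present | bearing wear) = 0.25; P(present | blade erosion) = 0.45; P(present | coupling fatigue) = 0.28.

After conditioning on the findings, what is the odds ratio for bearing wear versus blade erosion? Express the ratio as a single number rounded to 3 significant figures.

27.5

The normalizing constant cancels in an odds ratio, so compute prior × likelihood for the two hypotheses only (using 1 − P(present | H) for each absent finding):
  bearing wear: 0.376 × 0.82 × (1 − 0.15) × 0.63 × 0.25 = 0.041276
  blade erosion: 0.073 × 0.25 × (1 − 0.70) × 0.61 × 0.45 = 0.0015029
Odds(bearing wear : blade erosion) = 0.041276 / 0.0015029 ≈ 27.5.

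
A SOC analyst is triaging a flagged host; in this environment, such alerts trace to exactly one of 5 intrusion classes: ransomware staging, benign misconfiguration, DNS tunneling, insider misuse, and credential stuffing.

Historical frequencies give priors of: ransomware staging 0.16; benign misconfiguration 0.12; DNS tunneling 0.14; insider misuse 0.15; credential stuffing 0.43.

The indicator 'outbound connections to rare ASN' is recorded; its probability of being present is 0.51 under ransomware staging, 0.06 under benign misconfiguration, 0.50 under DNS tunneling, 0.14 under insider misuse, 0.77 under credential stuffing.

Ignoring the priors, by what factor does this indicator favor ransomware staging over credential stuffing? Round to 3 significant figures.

0.662

Likelihood of this indicator under each hypothesis:
  ransomware staging: 0.51
  credential stuffing: 0.77
Bayes factor = 0.51 / 0.77 ≈ 0.662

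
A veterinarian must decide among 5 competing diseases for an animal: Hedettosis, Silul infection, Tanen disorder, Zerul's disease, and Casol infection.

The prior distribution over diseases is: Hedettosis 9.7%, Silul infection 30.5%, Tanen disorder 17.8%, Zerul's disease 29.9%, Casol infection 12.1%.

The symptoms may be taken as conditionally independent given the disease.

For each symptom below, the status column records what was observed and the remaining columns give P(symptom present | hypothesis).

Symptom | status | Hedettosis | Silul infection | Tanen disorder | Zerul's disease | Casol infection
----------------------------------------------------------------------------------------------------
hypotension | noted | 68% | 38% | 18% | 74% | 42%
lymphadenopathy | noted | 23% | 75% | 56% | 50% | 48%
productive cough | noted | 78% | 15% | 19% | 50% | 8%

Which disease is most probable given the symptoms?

For each hypothesis, the unnormalized posterior weight is prior × product of the symptom likelihoods:
  Hedettosis: 0.097 × 0.68 × 0.23 × 0.78 = 0.011833
  Silul infection: 0.305 × 0.38 × 0.75 × 0.15 = 0.013039
  Tanen disorder: 0.178 × 0.18 × 0.56 × 0.19 = 0.0034091
  Zerul's disease: 0.299 × 0.74 × 0.50 × 0.50 = 0.055315
  Casol infection: 0.121 × 0.42 × 0.48 × 0.08 = 0.0019515
Marginal likelihood of the evidence = 0.085548.
P(Hedettosis | evidence) ≈ 0.011833 / 0.085548 ≈ 0.138
P(Silul infection | evidence) ≈ 0.013039 / 0.085548 ≈ 0.152
P(Tanen disorder | evidence) ≈ 0.0034091 / 0.085548 ≈ 0.040
P(Zerul's disease | evidence) ≈ 0.055315 / 0.085548 ≈ 0.647
P(Casol infection | evidence) ≈ 0.0019515 / 0.085548 ≈ 0.023
The largest is 0.647, so Zerul's disease is most probable.

Zerul's disease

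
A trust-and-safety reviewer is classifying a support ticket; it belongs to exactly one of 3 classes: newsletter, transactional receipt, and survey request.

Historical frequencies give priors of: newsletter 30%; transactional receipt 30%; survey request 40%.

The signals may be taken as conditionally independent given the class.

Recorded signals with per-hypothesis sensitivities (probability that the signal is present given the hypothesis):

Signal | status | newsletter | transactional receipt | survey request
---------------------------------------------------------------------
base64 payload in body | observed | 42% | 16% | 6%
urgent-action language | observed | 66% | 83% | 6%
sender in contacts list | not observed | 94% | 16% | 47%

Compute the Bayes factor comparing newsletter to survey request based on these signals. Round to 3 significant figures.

8.72

Joint likelihood of the signal pattern under each hypothesis (using 1 − P(present | H) for each absent signal):
  newsletter: 0.42 × 0.66 × (1 − 0.94) = 0.016632
  survey request: 0.06 × 0.06 × (1 − 0.47) = 0.001908
Bayes factor = 0.016632 / 0.001908 ≈ 8.72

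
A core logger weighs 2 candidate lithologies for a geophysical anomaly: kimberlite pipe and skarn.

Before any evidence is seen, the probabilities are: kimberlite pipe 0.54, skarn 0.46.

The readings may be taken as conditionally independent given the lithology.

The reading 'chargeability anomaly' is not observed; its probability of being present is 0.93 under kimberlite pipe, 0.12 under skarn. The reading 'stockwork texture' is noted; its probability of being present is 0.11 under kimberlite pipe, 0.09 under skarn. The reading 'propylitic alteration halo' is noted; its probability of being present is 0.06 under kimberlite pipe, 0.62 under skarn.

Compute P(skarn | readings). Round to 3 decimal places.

0.989

By Bayes' rule with conditional independence, the unnormalized weight for each hypothesis is prior × ∏ likelihoods (using 1 − P(present | H) for each absent reading):
  kimberlite pipe: 0.54 × (1 − 0.93) × 0.11 × 0.06 = 0.00024948
  skarn: 0.46 × (1 − 0.12) × 0.09 × 0.62 = 0.022588
Marginal likelihood of the evidence = 0.022837.
P(skarn | evidence) = 0.022588 / 0.022837 ≈ 0.989.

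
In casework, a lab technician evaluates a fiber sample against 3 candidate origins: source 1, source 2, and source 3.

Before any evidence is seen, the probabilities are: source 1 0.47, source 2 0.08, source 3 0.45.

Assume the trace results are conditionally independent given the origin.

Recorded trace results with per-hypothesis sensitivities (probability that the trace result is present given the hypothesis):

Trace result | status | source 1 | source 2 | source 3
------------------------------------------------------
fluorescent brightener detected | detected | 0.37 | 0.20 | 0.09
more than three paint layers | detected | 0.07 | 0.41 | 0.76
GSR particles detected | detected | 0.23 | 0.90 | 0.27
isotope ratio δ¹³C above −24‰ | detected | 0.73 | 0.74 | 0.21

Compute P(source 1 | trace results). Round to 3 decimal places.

Multiply each prior by the joint likelihood of the trace result pattern:
  source 1: 0.47 × 0.37 × 0.07 × 0.23 × 0.73 = 0.0020438
  source 2: 0.08 × 0.20 × 0.41 × 0.90 × 0.74 = 0.004369
  source 3: 0.45 × 0.09 × 0.76 × 0.27 × 0.21 = 0.0017452
Marginal likelihood of the evidence = 0.008158.
P(source 1 | evidence) = 0.0020438 / 0.008158 ≈ 0.251.

0.251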